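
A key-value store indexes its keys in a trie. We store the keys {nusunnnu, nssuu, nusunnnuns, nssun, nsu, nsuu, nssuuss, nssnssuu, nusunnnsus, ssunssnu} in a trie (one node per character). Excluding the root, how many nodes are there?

For each word, the new-node count is its length minus the longest prefix already in the trie:
  "nusunnnu" → 8 new (n, u, s, u, n, n, n, u)
  "nssuu" → prefix "n" already present; 4 new (s, s, u, u)
  "nusunnnuns" → prefix "nusunnnu" already present; 2 new (n, s)
  "nssun" → prefix "nssu" already present; 1 new (n)
  "nsu" → prefix "ns" already present; 1 new (u)
  "nsuu" → prefix "nsu" already present; 1 new (u)
  "nssuuss" → prefix "nssuu" already present; 2 new (s, s)
  "nssnssuu" → prefix "nss" already present; 5 new (n, s, s, u, u)
  "nusunnnsus" → prefix "nusunnn" already present; 3 new (s, u, s)
  "ssunssnu" → 8 new (s, s, u, n, s, s, n, u)
Total nodes = 8 + 4 + 2 + 1 + 1 + 1 + 2 + 5 + 3 + 8 = 35

35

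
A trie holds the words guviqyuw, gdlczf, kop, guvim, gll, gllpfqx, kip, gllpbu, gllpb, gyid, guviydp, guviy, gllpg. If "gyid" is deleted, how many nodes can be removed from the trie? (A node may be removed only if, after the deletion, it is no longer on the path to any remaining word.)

After clearing the end-marker at "gyid", prune upward until reaching a node still needed by another word.
The suffix "yid" (3 nodes) is used only by "gyid"; the node for "g" still has the child "u", so pruning stops there.
Nodes removed: 3

3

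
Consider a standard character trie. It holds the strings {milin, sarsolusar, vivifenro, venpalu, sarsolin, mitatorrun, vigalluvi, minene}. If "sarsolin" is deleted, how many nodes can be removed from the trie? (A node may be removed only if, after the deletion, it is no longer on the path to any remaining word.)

2

A node on "sarsolin"'s path can go only if nothing else ends at it or branches off below it.
The suffix "in" (2 nodes) is used only by "sarsolin"; the node for "sarsol" still has the child "u", so pruning stops there.
Nodes removed: 2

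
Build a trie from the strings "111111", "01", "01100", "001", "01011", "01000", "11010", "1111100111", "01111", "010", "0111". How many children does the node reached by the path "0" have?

2

Walk "0" from the root, arriving at one node.
Distinct next characters after "0": 0, 1.
That node has 2 child edges.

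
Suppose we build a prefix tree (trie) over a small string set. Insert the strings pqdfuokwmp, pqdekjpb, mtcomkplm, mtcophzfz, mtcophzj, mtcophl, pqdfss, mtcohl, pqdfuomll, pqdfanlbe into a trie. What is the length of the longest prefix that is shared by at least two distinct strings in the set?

7

Look for the deepest trie node that still has at least two words in its subtree.
e.g. "mtcophzfz" and "mtcophzj" share the prefix "mtcophz" of length 7; no pair shares a longer one.
Longest shared-prefix length: 7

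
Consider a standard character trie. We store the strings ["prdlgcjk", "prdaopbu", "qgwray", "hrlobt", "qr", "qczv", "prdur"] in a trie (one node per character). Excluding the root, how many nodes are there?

31

Insert word by word; a character creates a node only if that edge doesn't already exist:
  "prdlgcjk" → 8 new (p, r, d, l, g, c, j, k)
  "prdaopbu" → prefix "prd" already present; 5 new (a, o, p, b, u)
  "qgwray" → 6 new (q, g, w, r, a, y)
  "hrlobt" → 6 new (h, r, l, o, b, t)
  "qr" → prefix "q" already present; 1 new (r)
  "qczv" → prefix "q" already present; 3 new (c, z, v)
  "prdur" → prefix "prd" already present; 2 new (u, r)
Total nodes = 8 + 5 + 6 + 6 + 1 + 3 + 2 = 31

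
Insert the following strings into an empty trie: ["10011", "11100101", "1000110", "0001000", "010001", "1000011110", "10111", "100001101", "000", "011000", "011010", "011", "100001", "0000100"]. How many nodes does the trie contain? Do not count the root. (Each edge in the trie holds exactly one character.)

49

Insert word by word; a character creates a node only if that edge doesn't already exist:
  "10011" → 5 new (1, 0, 0, 1, 1)
  "11100101" → prefix "1" already present; 7 new (1, 1, 0, 0, 1, 0, 1)
  "1000110" → prefix "100" already present; 4 new (0, 1, 1, 0)
  "0001000" → 7 new (0, 0, 0, 1, 0, 0, 0)
  "010001" → prefix "0" already present; 5 new (1, 0, 0, 0, 1)
  "1000011110" → prefix "1000" already present; 6 new (0, 1, 1, 1, 1, 0)
  "10111" → prefix "10" already present; 3 new (1, 1, 1)
  "100001101" → prefix "1000011" already present; 2 new (0, 1)
  "000" → prefix "000" already present; 0 new (none)
  "011000" → prefix "01" already present; 4 new (1, 0, 0, 0)
  "011010" → prefix "0110" already present; 2 new (1, 0)
  "011" → prefix "011" already present; 0 new (none)
  "100001" → prefix "100001" already present; 0 new (none)
  "0000100" → prefix "000" already present; 4 new (0, 1, 0, 0)
Total nodes = 5 + 7 + 4 + 7 + 5 + 6 + 3 + 2 + 0 + 4 + 2 + 0 + 0 + 4 = 49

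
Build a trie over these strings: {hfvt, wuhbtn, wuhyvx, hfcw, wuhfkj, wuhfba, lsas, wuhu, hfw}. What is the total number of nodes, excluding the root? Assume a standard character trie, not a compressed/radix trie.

26

For each word, the new-node count is its length minus the longest prefix already in the trie:
  "hfvt" → 4 new (h, f, v, t)
  "wuhbtn" → 6 new (w, u, h, b, t, n)
  "wuhyvx" → prefix "wuh" already present; 3 new (y, v, x)
  "hfcw" → prefix "hf" already present; 2 new (c, w)
  "wuhfkj" → prefix "wuh" already present; 3 new (f, k, j)
  "wuhfba" → prefix "wuhf" already present; 2 new (b, a)
  "lsas" → 4 new (l, s, a, s)
  "wuhu" → prefix "wuh" already present; 1 new (u)
  "hfw" → prefix "hf" already present; 1 new (w)
Total nodes = 4 + 6 + 3 + 2 + 3 + 2 + 4 + 1 + 1 = 26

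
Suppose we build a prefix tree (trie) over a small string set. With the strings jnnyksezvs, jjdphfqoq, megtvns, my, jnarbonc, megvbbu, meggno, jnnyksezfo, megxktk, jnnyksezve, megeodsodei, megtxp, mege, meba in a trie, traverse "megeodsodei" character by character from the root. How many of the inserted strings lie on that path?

Walk "megeodsodei" from the root; an end-of-word marker is hit whenever a stored word is a prefix of "megeodsodei".
Prefixes of the query that are stored words: "mege", "megeodsodei"
Count: 2

2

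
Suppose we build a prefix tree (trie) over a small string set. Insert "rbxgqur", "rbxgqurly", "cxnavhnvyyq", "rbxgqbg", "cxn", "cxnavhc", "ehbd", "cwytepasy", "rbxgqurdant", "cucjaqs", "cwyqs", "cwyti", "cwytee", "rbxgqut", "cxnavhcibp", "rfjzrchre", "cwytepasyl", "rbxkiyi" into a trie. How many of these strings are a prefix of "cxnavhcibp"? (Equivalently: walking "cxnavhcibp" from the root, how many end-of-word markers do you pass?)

Check each prefix of "cxnavhcibp" against the stored set — each match is an end-marker on the path.
Prefixes of the query that are stored words: "cxn", "cxnavhc", "cxnavhcibp"
Count: 3

3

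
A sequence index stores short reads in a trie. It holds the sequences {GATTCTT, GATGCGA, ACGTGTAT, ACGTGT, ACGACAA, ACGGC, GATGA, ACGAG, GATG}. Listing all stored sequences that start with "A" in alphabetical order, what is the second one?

ACGAG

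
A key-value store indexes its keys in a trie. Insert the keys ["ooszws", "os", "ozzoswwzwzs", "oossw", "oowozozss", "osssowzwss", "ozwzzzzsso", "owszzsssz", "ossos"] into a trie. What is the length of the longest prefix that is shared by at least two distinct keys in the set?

Equivalently: take the maximum, over all pairs, of their longest common prefix length.
"oossw" and "ooszws" agree on "oos" (3 characters) before diverging; nothing deeper is shared.
Longest shared-prefix length: 3

3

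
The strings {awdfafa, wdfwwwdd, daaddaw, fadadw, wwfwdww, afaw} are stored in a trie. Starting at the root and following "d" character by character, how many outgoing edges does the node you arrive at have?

1

The children of the "d" node are the distinct next characters among strings starting with "d".
Distinct next characters after "d": a.
That node has 1 child edge.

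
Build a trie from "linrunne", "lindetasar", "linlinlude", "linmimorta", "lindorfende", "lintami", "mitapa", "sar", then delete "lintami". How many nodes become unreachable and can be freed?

4

A node on "lintami"'s path can go only if nothing else ends at it or branches off below it.
The suffix "tami" (4 nodes) is used only by "lintami"; the node for "lin" still has the child "r", so pruning stops there.
Nodes removed: 4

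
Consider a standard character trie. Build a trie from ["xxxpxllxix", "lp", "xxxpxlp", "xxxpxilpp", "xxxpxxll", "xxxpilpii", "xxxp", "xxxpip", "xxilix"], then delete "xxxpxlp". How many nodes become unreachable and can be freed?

After clearing the end-marker at "xxxpxlp", prune upward until reaching a node still needed by another word.
The suffix "p" (1 node) is used only by "xxxpxlp"; the node for "xxxpxl" still has the child "l", so pruning stops there.
Nodes removed: 1

1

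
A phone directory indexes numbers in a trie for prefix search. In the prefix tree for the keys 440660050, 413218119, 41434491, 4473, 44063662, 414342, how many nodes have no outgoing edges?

6

A leaf is a node with no children — equivalently, the end of a word that is not a proper prefix of any other stored word.
Those words: "413218119", "414342", "41434491", "44063662", "440660050", "4473"
Leaf count: 6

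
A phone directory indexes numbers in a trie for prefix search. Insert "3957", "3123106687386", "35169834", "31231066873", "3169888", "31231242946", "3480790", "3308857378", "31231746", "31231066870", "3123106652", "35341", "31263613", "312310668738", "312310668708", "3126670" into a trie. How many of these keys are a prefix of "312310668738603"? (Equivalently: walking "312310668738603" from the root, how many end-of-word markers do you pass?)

Walk "312310668738603" from the root; an end-of-word marker is hit whenever a stored word is a prefix of "312310668738603".
Prefixes of the query that are stored words: "31231066873", "312310668738", "3123106687386"
Count: 3

3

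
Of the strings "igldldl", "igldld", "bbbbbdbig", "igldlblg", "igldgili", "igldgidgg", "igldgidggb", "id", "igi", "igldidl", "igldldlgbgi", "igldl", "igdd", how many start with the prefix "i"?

12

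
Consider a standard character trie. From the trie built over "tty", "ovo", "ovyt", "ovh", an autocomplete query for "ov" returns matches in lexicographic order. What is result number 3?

ovyt

Words with prefix "ov", in lexicographic order: "ovh", "ovo", "ovyt"
The 3rd is ovyt.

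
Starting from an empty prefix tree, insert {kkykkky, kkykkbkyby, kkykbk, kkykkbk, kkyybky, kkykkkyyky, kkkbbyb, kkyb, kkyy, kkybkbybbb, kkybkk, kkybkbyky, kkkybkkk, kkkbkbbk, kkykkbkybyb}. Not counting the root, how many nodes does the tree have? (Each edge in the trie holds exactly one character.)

Trace insertions, counting only characters that open a new branch:
  "kkykkky" → 7 new (k, k, y, k, k, k, y)
  "kkykkbkyby" → prefix "kkykk" already present; 5 new (b, k, y, b, y)
  "kkykbk" → prefix "kkyk" already present; 2 new (b, k)
  "kkykkbk" → prefix "kkykkbk" already present; 0 new (none)
  "kkyybky" → prefix "kky" already present; 4 new (y, b, k, y)
  "kkykkkyyky" → prefix "kkykkky" already present; 3 new (y, k, y)
  "kkkbbyb" → prefix "kk" already present; 5 new (k, b, b, y, b)
  "kkyb" → prefix "kky" already present; 1 new (b)
  "kkyy" → prefix "kkyy" already present; 0 new (none)
  "kkybkbybbb" → prefix "kkyb" already present; 6 new (k, b, y, b, b, b)
  "kkybkk" → prefix "kkybk" already present; 1 new (k)
  "kkybkbyky" → prefix "kkybkby" already present; 2 new (k, y)
  "kkkybkkk" → prefix "kkk" already present; 5 new (y, b, k, k, k)
  "kkkbkbbk" → prefix "kkkb" already present; 4 new (k, b, b, k)
  "kkykkbkybyb" → prefix "kkykkbkyby" already present; 1 new (b)
Total nodes = 7 + 5 + 2 + 0 + 4 + 3 + 5 + 1 + 0 + 6 + 1 + 2 + 5 + 4 + 1 = 46

46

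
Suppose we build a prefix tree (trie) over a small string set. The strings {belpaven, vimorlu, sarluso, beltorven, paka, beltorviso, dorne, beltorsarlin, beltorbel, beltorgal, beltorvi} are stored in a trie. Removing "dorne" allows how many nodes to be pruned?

5

Walk "dorne" from the leaf back toward the root, removing each node that no remaining word uses.
No other word shares any prefix with "dorne", so all 5 of its nodes go.
Nodes removed: 5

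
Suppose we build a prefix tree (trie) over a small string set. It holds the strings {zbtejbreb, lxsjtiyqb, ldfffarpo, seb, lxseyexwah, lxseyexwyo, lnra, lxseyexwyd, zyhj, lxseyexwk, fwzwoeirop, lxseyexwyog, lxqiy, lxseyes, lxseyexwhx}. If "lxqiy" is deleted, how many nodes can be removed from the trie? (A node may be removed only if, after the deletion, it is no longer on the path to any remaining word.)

3

After clearing the end-marker at "lxqiy", prune upward until reaching a node still needed by another word.
The suffix "qiy" (3 nodes) is used only by "lxqiy"; the node for "lx" still has the child "s", so pruning stops there.
Nodes removed: 3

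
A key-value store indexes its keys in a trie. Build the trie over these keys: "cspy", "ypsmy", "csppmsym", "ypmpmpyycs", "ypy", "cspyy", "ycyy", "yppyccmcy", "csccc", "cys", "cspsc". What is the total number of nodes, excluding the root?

41

Count nodes per top-level branch (shared prefixes stored once):
  'c'-branch (csccc, csppmsym, cspsc, cspy, cspyy, cys): 17 nodes
  'y'-branch (ycyy, ypmpmpyycs, yppyccmcy, ypsmy, ypy): 24 nodes
Sum: 41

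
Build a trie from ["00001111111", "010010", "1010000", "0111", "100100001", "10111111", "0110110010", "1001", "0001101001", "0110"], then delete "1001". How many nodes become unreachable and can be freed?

0

A node on "1001"'s path can go only if nothing else ends at it or branches off below it.
Every node on "1001" is still needed (e.g. by "100100001"), so nothing is freed.
Nodes removed: 0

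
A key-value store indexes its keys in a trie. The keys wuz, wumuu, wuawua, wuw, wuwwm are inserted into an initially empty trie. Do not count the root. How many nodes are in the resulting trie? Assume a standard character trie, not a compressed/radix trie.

13

Insert word by word; a character creates a node only if that edge doesn't already exist:
  "wuz" → 3 new (w, u, z)
  "wumuu" → prefix "wu" already present; 3 new (m, u, u)
  "wuawua" → prefix "wu" already present; 4 new (a, w, u, a)
  "wuw" → prefix "wu" already present; 1 new (w)
  "wuwwm" → prefix "wuw" already present; 2 new (w, m)
Total nodes = 3 + 3 + 4 + 1 + 2 = 13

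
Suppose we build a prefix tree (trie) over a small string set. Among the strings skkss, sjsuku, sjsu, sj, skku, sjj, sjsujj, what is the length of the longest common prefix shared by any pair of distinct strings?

4

The deepest shared node is where two words last agree before diverging.
"sjsu" and "sjsujj" agree on "sjsu" (4 characters) before diverging; nothing deeper is shared.
Longest shared-prefix length: 4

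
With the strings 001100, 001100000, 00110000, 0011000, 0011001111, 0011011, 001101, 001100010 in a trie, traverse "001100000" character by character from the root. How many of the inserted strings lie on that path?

4

Traverse "001100000" character by character; count nodes along the way that are marked as word ends.
Prefixes of the query that are stored words: "001100", "0011000", "00110000", "001100000"
Count: 4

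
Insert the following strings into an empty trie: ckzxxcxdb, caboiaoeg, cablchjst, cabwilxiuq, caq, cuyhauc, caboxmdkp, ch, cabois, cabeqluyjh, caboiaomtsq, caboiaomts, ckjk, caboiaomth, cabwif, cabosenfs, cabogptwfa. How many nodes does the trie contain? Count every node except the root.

70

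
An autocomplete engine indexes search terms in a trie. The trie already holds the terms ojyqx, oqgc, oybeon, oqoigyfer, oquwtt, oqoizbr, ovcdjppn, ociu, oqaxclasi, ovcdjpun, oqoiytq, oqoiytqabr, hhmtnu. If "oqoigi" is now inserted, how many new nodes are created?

Walking "oqoigi" from the root, the first 5 characters ("oqoig") follow existing edges; "i" is the first miss.
So 6 − 5 = 1 new nodes.

1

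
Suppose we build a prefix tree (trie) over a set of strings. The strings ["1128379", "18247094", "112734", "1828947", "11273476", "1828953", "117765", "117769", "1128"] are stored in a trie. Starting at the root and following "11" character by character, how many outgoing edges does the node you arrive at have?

Walk "11" from the root, arriving at one node.
Characters that immediately follow "11" among the stored strings: {2, 7}.
That node has 2 child edges.

2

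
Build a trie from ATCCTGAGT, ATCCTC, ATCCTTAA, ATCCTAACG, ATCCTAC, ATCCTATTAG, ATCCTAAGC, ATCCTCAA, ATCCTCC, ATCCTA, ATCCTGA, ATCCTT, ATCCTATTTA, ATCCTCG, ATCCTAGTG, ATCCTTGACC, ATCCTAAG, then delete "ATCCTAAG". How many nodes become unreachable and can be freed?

0

Walk "ATCCTAAG" from the leaf back toward the root, removing each node that no remaining word uses.
Every node on "ATCCTAAG" is still needed (e.g. by "ATCCTAAGC"), so nothing is freed.
Nodes removed: 0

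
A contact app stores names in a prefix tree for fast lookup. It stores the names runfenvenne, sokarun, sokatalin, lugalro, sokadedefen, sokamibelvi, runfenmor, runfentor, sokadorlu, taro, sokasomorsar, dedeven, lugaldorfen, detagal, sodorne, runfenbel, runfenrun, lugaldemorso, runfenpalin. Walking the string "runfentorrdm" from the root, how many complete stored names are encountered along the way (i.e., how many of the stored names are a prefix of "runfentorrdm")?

1

Walk "runfentorrdm" from the root; an end-of-word marker is hit whenever a stored word is a prefix of "runfentorrdm".
Prefixes of the query that are stored words: "runfentor"
Count: 1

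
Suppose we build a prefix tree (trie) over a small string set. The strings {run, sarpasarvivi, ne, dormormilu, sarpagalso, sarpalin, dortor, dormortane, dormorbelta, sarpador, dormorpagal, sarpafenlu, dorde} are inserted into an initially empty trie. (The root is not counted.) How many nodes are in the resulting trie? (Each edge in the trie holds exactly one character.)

62

Count nodes per top-level branch (shared prefixes stored once):
  'd'-branch (dorde, dormorbelta, dormormilu, dormorpagal, dormortane, dortor): 29 nodes
  'n'-branch (ne): 2 nodes
  'r'-branch (run): 3 nodes
  's'-branch (sarpador, sarpafenlu, sarpagalso, sarpalin, sarpasarvivi): 28 nodes
Sum: 62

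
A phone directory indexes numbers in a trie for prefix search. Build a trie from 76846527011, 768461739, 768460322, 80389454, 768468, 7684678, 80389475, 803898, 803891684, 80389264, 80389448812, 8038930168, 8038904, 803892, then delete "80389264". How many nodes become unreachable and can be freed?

A node on "80389264"'s path can go only if nothing else ends at it or branches off below it.
The suffix "64" (2 nodes) is used only by "80389264"; "803892" is itself a stored word, so pruning stops there.
Nodes removed: 2

2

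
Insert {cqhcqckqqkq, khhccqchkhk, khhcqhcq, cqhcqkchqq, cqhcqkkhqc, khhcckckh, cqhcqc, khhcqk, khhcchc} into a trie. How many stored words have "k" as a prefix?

Walk to "k"; the words in its subtree are exactly those with that prefix.
Words under "k": khhcchc, khhcckckh, khhccqchkhk, khhcqhcq, khhcqk
Count: 5

5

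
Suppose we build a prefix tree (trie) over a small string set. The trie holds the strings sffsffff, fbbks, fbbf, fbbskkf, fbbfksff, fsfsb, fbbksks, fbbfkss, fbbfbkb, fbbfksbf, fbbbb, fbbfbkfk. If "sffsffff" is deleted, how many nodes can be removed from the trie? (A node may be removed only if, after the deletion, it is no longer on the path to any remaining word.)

Walk "sffsffff" from the leaf back toward the root, removing each node that no remaining word uses.
No other word shares any prefix with "sffsffff", so all 8 of its nodes go.
Nodes removed: 8

8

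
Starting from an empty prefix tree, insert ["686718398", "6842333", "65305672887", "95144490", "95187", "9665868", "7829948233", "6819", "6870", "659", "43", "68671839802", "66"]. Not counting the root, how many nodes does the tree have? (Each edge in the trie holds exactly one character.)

60

Insert word by word; a character creates a node only if that edge doesn't already exist:
  "686718398" → 9 new (6, 8, 6, 7, 1, 8, 3, 9, 8)
  "6842333" → prefix "68" already present; 5 new (4, 2, 3, 3, 3)
  "65305672887" → prefix "6" already present; 10 new (5, 3, 0, 5, 6, 7, 2, 8, 8, 7)
  "95144490" → 8 new (9, 5, 1, 4, 4, 4, 9, 0)
  "95187" → prefix "951" already present; 2 new (8, 7)
  "9665868" → prefix "9" already present; 6 new (6, 6, 5, 8, 6, 8)
  "7829948233" → 10 new (7, 8, 2, 9, 9, 4, 8, 2, 3, 3)
  "6819" → prefix "68" already present; 2 new (1, 9)
  "6870" → prefix "68" already present; 2 new (7, 0)
  "659" → prefix "65" already present; 1 new (9)
  "43" → 2 new (4, 3)
  "68671839802" → prefix "686718398" already present; 2 new (0, 2)
  "66" → prefix "6" already present; 1 new (6)
Total nodes = 9 + 5 + 10 + 8 + 2 + 6 + 10 + 2 + 2 + 1 + 2 + 2 + 1 = 60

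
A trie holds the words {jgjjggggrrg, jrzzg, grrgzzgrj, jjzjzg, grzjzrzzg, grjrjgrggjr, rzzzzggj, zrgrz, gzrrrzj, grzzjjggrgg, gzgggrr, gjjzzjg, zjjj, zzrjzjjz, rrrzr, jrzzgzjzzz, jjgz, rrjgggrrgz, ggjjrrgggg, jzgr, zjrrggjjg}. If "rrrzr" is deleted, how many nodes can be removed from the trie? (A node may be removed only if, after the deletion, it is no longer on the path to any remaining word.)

After clearing the end-marker at "rrrzr", prune upward until reaching a node still needed by another word.
The suffix "rzr" (3 nodes) is used only by "rrrzr"; the node for "rr" still has the child "j", so pruning stops there.
Nodes removed: 3

3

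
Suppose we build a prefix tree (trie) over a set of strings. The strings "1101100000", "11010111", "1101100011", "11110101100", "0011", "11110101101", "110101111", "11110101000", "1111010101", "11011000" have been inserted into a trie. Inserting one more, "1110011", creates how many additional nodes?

4

The longest prefix of "1110011" already in the trie is "111" (length 3).
Each of the 4 remaining characters creates one node.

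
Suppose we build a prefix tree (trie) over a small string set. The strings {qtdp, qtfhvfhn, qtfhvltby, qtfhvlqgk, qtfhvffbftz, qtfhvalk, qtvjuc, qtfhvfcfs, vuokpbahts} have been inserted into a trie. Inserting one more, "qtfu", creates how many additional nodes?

1

"qtf" is already a path in the trie; the remaining "u" must be added.
New nodes needed: |"qtfu"| − 3 = 4 − 3 = 1.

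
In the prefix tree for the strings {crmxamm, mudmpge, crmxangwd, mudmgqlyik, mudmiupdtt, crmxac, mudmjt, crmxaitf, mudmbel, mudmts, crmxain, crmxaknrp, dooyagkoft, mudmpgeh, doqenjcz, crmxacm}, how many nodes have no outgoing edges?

14

A leaf is a node with no children — equivalently, the end of a word that is not a proper prefix of any other stored word.
Those words: "crmxacm", "crmxain", "crmxaitf", "crmxaknrp", "crmxamm", "crmxangwd", "dooyagkoft", "doqenjcz", "mudmbel", "mudmgqlyik", "mudmiupdtt", "mudmjt", "mudmpgeh", "mudmts"
Leaf count: 14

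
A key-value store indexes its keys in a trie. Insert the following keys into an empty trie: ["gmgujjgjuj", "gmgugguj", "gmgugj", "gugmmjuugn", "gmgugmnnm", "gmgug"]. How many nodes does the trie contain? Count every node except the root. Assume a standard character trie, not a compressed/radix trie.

28

For each word, the new-node count is its length minus the longest prefix already in the trie:
  "gmgujjgjuj" → 10 new (g, m, g, u, j, j, g, j, u, j)
  "gmgugguj" → prefix "gmgu" already present; 4 new (g, g, u, j)
  "gmgugj" → prefix "gmgug" already present; 1 new (j)
  "gugmmjuugn" → prefix "g" already present; 9 new (u, g, m, m, j, u, u, g, n)
  "gmgugmnnm" → prefix "gmgug" already present; 4 new (m, n, n, m)
  "gmgug" → prefix "gmgug" already present; 0 new (none)
Total nodes = 10 + 4 + 1 + 9 + 4 + 0 = 28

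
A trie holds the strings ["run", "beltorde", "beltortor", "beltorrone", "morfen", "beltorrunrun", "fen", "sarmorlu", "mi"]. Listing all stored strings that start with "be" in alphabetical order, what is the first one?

beltorde

Words with prefix "be", in lexicographic order: "beltorde", "beltorrone", "beltorrunrun", "beltortor"
The 1st is beltorde.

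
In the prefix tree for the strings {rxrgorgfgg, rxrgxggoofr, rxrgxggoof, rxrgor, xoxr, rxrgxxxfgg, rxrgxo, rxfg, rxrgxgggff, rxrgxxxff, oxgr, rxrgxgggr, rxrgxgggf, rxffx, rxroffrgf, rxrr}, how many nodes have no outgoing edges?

A leaf is a node with no children — equivalently, the end of a word that is not a proper prefix of any other stored word.
Those words: "oxgr", "rxffx", "rxfg", "rxrgorgfgg", "rxrgxgggff", "rxrgxgggr", "rxrgxggoofr", "rxrgxo", "rxrgxxxff", "rxrgxxxfgg", "rxroffrgf", "rxrr", "xoxr"
Leaf count: 13

13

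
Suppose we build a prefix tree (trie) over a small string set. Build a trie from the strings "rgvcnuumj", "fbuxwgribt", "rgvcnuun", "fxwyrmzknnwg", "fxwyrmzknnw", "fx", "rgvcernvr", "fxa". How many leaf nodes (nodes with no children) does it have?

6

A leaf is a node with no children — equivalently, the end of a word that is not a proper prefix of any other stored word.
Those words: "fbuxwgribt", "fxa", "fxwyrmzknnwg", "rgvcernvr", "rgvcnuumj", "rgvcnuun"
Leaf count: 6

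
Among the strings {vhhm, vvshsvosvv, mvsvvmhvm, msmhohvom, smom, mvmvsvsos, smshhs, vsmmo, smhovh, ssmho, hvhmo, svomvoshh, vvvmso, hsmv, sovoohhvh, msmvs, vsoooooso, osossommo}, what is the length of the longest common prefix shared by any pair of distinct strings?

Equivalently: take the maximum, over all pairs, of their longest common prefix length.
e.g. "msmhohvom" and "msmvs" share the prefix "msm" of length 3; no pair shares a longer one.
Longest shared-prefix length: 3

3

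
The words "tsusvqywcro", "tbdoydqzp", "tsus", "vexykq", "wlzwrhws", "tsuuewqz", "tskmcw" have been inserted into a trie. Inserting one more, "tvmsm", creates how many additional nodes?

Walking "tvmsm" from the root, the first 1 characters ("t") follow existing edges; "v" is the first miss.
Each of the 4 remaining characters creates one node.

4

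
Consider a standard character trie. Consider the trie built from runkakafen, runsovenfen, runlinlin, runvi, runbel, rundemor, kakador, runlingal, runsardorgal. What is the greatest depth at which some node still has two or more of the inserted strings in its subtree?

6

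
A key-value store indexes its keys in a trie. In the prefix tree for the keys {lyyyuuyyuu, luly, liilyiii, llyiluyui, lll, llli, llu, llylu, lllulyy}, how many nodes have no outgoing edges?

Leaves are exactly the stored words that no other stored word extends.
Those words: "liilyiii", "llli", "lllulyy", "llu", "llyiluyui", "llylu", "luly", "lyyyuuyyuu"
Leaf count: 8

8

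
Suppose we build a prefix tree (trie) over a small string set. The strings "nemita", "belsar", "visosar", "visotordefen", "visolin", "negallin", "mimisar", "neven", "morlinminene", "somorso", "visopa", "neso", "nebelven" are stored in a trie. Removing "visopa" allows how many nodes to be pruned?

2

A node on "visopa"'s path can go only if nothing else ends at it or branches off below it.
The suffix "pa" (2 nodes) is used only by "visopa"; the node for "viso" still has the child "s", so pruning stops there.
Nodes removed: 2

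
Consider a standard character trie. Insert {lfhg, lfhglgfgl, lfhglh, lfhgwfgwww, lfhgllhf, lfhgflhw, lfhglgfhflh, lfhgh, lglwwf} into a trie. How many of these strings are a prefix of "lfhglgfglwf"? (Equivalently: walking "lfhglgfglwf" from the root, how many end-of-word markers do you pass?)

2

Walk "lfhglgfglwf" from the root; an end-of-word marker is hit whenever a stored word is a prefix of "lfhglgfglwf".
Prefixes of the query that are stored words: "lfhg", "lfhglgfgl"
Count: 2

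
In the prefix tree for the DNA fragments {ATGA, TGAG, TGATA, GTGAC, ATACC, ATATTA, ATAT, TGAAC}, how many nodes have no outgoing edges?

A leaf is a node with no children — equivalently, the end of a word that is not a proper prefix of any other stored word.
Those words: "ATACC", "ATATTA", "ATGA", "GTGAC", "TGAAC", "TGAG", "TGATA"
Leaf count: 7

7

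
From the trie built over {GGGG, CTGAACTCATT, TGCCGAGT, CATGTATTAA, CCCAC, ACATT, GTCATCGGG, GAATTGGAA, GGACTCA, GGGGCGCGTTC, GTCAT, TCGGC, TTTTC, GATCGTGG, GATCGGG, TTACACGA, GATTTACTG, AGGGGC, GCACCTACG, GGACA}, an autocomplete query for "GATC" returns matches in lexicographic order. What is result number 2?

GATCGTGG

Filter for "GATC…" and sort: "GATCGGG", "GATCGTGG"
Position 2: GATCGTGG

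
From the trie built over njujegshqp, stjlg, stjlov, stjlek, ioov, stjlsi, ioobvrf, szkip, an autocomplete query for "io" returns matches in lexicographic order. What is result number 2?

ioov

Words with prefix "io", in lexicographic order: "ioobvrf", "ioov"
Position 2: ioov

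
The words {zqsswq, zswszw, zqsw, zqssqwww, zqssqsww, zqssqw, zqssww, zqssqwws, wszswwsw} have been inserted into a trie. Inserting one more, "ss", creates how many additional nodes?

2

Nothing in the trie begins with "s"; the whole of "ss" is new.
2 − 0 = 2 new nodes.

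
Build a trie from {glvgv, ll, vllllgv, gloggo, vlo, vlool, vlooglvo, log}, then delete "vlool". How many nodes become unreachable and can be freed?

1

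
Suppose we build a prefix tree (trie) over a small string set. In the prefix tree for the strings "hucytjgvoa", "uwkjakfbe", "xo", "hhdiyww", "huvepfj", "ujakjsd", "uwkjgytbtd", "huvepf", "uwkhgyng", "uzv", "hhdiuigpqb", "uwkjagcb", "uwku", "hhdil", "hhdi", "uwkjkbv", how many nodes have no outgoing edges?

14

A leaf is a node with no children — equivalently, the end of a word that is not a proper prefix of any other stored word.
Those words: "hhdil", "hhdiuigpqb", "hhdiyww", "hucytjgvoa", "huvepfj", "ujakjsd", "uwkhgyng", "uwkjagcb", "uwkjakfbe", "uwkjgytbtd", "uwkjkbv", "uwku", "uzv", "xo"
Leaf count: 14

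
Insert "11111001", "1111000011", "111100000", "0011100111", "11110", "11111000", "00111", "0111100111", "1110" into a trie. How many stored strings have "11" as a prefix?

Filter for entries beginning with "11":
Words under "11": 1110, 11110, 111100000, 1111000011, 11111000, 11111001
Count: 6

6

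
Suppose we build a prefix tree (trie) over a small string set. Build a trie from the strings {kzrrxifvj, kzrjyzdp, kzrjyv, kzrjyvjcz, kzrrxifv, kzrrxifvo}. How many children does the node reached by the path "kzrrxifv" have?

Follow the path "kzrrxifv" to its node, then look at its outgoing edges.
Distinct next characters after "kzrrxifv": j, o.
That node has 2 child edges.

2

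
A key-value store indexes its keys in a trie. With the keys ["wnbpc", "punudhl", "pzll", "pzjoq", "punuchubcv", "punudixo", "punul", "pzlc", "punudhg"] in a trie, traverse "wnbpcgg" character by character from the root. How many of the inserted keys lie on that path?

1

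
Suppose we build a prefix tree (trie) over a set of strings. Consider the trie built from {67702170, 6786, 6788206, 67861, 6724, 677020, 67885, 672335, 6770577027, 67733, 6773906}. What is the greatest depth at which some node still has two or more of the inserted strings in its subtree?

5

Look for the deepest trie node that still has at least two words in its subtree.
"677020" and "67702170" agree on "67702" (5 characters) before diverging; nothing deeper is shared.
Longest shared-prefix length: 5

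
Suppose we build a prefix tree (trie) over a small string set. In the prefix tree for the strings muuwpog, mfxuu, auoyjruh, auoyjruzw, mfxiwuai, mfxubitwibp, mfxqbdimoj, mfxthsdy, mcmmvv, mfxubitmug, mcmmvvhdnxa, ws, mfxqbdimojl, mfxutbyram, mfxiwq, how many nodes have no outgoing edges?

Leaves are exactly the stored words that no other stored word extends.
Those words: "auoyjruh", "auoyjruzw", "mcmmvvhdnxa", "mfxiwq", "mfxiwuai", "mfxqbdimojl", "mfxthsdy", "mfxubitmug", "mfxubitwibp", "mfxutbyram", "mfxuu", "muuwpog", "ws"
Leaf count: 13

13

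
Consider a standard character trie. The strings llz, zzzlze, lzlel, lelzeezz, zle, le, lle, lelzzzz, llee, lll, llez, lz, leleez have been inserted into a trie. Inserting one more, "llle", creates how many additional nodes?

"lll" is already a path in the trie; the remaining "e" must be added.
Each of the 1 remaining characters creates one node.

1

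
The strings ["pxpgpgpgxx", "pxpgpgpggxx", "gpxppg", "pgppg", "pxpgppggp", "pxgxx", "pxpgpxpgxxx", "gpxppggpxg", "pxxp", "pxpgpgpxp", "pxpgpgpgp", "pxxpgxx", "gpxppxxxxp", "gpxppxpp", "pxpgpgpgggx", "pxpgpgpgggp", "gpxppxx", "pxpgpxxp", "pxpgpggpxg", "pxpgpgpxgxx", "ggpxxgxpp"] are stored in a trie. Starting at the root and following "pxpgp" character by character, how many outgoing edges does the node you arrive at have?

Walk "pxpgp" from the root, arriving at one node.
Characters that immediately follow "pxpgp" among the stored strings: {g, p, x}.
That node has 3 child edges.

3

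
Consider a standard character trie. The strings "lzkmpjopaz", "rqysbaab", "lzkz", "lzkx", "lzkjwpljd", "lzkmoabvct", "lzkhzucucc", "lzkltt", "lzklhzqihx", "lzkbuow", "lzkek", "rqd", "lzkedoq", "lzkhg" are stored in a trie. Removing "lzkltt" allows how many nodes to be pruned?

2

A node on "lzkltt"'s path can go only if nothing else ends at it or branches off below it.
The suffix "tt" (2 nodes) is used only by "lzkltt"; the node for "lzkl" still has the child "h", so pruning stops there.
Nodes removed: 2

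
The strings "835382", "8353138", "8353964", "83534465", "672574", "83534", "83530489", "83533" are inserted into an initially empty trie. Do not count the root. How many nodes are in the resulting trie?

27

Trace insertions, counting only characters that open a new branch:
  "835382" → 6 new (8, 3, 5, 3, 8, 2)
  "8353138" → prefix "8353" already present; 3 new (1, 3, 8)
  "8353964" → prefix "8353" already present; 3 new (9, 6, 4)
  "83534465" → prefix "8353" already present; 4 new (4, 4, 6, 5)
  "672574" → 6 new (6, 7, 2, 5, 7, 4)
  "83534" → prefix "83534" already present; 0 new (none)
  "83530489" → prefix "8353" already present; 4 new (0, 4, 8, 9)
  "83533" → prefix "8353" already present; 1 new (3)
Total nodes = 6 + 3 + 3 + 4 + 6 + 0 + 4 + 1 = 27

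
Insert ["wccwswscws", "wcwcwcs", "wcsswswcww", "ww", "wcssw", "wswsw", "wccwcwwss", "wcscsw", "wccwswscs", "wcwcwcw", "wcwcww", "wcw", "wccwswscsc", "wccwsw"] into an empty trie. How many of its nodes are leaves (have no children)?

10

A leaf is a node with no children — equivalently, the end of a word that is not a proper prefix of any other stored word.
Those words: "wccwcwwss", "wccwswscsc", "wccwswscws", "wcscsw", "wcsswswcww", "wcwcwcs", "wcwcwcw", "wcwcww", "wswsw", "ww"
Leaf count: 10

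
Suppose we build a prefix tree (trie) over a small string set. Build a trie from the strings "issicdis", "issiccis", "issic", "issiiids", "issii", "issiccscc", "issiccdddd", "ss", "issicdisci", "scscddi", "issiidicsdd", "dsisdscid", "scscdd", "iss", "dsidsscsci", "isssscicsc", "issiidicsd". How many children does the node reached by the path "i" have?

1

Follow the path "i" to its node, then look at its outgoing edges.
Characters that immediately follow "i" among the stored strings: {s}.
That node has 1 child edge.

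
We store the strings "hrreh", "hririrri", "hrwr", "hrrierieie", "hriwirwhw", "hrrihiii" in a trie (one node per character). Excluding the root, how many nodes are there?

30

Trie structure (* marks end of a word):
(root)
└─ h
   └─ r
      ├─ i
      │  ├─ r
      │  │  └─ i
      │  │     └─ r
      │  │        └─ r
      │  │           └─ i *
      │  └─ w
      │     └─ i
      │        └─ r
      │           └─ w
      │              └─ h
      │                 └─ w *
      ├─ r
      │  ├─ e
      │  │  └─ h *
      │  └─ i
      │     ├─ e
      │     │  └─ r
      │     │     └─ i
      │     │        └─ e
      │     │           └─ i
      │     │              └─ e *
      │     └─ h
      │        └─ i
      │           └─ i
      │              └─ i *
      └─ w
         └─ r *
Counting every labelled node above: 30.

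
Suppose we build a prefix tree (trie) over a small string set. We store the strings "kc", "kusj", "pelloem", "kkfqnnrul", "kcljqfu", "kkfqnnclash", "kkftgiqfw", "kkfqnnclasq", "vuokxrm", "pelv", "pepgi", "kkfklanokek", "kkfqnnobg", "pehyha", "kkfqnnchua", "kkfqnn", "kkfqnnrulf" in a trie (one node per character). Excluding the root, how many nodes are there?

For each word, the new-node count is its length minus the longest prefix already in the trie:
  "kc" → 2 new (k, c)
  "kusj" → prefix "k" already present; 3 new (u, s, j)
  "pelloem" → 7 new (p, e, l, l, o, e, m)
  "kkfqnnrul" → prefix "k" already present; 8 new (k, f, q, n, n, r, u, l)
  "kcljqfu" → prefix "kc" already present; 5 new (l, j, q, f, u)
  "kkfqnnclash" → prefix "kkfqnn" already present; 5 new (c, l, a, s, h)
  "kkftgiqfw" → prefix "kkf" already present; 6 new (t, g, i, q, f, w)
  "kkfqnnclasq" → prefix "kkfqnnclas" already present; 1 new (q)
  "vuokxrm" → 7 new (v, u, o, k, x, r, m)
  "pelv" → prefix "pel" already present; 1 new (v)
  "pepgi" → prefix "pe" already present; 3 new (p, g, i)
  "kkfklanokek" → prefix "kkf" already present; 8 new (k, l, a, n, o, k, e, k)
  "kkfqnnobg" → prefix "kkfqnn" already present; 3 new (o, b, g)
  "pehyha" → prefix "pe" already present; 4 new (h, y, h, a)
  "kkfqnnchua" → prefix "kkfqnnc" already present; 3 new (h, u, a)
  "kkfqnn" → prefix "kkfqnn" already present; 0 new (none)
  "kkfqnnrulf" → prefix "kkfqnnrul" already present; 1 new (f)
Total nodes = 2 + 3 + 7 + 8 + 5 + 5 + 6 + 1 + 7 + 1 + 3 + 8 + 3 + 4 + 3 + 0 + 1 = 67

67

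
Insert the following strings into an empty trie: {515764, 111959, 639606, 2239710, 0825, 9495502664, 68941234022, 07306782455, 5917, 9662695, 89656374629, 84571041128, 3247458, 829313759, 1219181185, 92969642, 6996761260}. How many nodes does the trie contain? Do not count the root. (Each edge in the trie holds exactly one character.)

129

Insert word by word; a character creates a node only if that edge doesn't already exist:
  "515764" → 6 new (5, 1, 5, 7, 6, 4)
  "111959" → 6 new (1, 1, 1, 9, 5, 9)
  "639606" → 6 new (6, 3, 9, 6, 0, 6)
  "2239710" → 7 new (2, 2, 3, 9, 7, 1, 0)
  "0825" → 4 new (0, 8, 2, 5)
  "9495502664" → 10 new (9, 4, 9, 5, 5, 0, 2, 6, 6, 4)
  "68941234022" → prefix "6" already present; 10 new (8, 9, 4, 1, 2, 3, 4, 0, 2, 2)
  "07306782455" → prefix "0" already present; 10 new (7, 3, 0, 6, 7, 8, 2, 4, 5, 5)
  "5917" → prefix "5" already present; 3 new (9, 1, 7)
  "9662695" → prefix "9" already present; 6 new (6, 6, 2, 6, 9, 5)
  "89656374629" → 11 new (8, 9, 6, 5, 6, 3, 7, 4, 6, 2, 9)
  "84571041128" → prefix "8" already present; 10 new (4, 5, 7, 1, 0, 4, 1, 1, 2, 8)
  "3247458" → 7 new (3, 2, 4, 7, 4, 5, 8)
  "829313759" → prefix "8" already present; 8 new (2, 9, 3, 1, 3, 7, 5, 9)
  "1219181185" → prefix "1" already present; 9 new (2, 1, 9, 1, 8, 1, 1, 8, 5)
  "92969642" → prefix "9" already present; 7 new (2, 9, 6, 9, 6, 4, 2)
  "6996761260" → prefix "6" already present; 9 new (9, 9, 6, 7, 6, 1, 2, 6, 0)
Total nodes = 6 + 6 + 6 + 7 + 4 + 10 + 10 + 10 + 3 + 6 + 11 + 10 + 7 + 8 + 9 + 7 + 9 = 129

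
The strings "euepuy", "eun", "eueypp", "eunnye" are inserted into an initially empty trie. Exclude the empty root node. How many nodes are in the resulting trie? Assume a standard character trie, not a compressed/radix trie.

Trie structure (* marks end of a word):
(root)
└─ e
   └─ u
      ├─ e
      │  ├─ p
      │  │  └─ u
      │  │     └─ y *
      │  └─ y
      │     └─ p
      │        └─ p *
      └─ n *
         └─ n
            └─ y
               └─ e *
Counting every labelled node above: 13.

13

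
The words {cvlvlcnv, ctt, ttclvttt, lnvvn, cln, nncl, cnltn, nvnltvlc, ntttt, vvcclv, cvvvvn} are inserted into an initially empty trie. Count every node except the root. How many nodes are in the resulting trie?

54

Trace insertions, counting only characters that open a new branch:
  "cvlvlcnv" → 8 new (c, v, l, v, l, c, n, v)
  "ctt" → prefix "c" already present; 2 new (t, t)
  "ttclvttt" → 8 new (t, t, c, l, v, t, t, t)
  "lnvvn" → 5 new (l, n, v, v, n)
  "cln" → prefix "c" already present; 2 new (l, n)
  "nncl" → 4 new (n, n, c, l)
  "cnltn" → prefix "c" already present; 4 new (n, l, t, n)
  "nvnltvlc" → prefix "n" already present; 7 new (v, n, l, t, v, l, c)
  "ntttt" → prefix "n" already present; 4 new (t, t, t, t)
  "vvcclv" → 6 new (v, v, c, c, l, v)
  "cvvvvn" → prefix "cv" already present; 4 new (v, v, v, n)
Total nodes = 8 + 2 + 8 + 5 + 2 + 4 + 4 + 7 + 4 + 6 + 4 = 54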